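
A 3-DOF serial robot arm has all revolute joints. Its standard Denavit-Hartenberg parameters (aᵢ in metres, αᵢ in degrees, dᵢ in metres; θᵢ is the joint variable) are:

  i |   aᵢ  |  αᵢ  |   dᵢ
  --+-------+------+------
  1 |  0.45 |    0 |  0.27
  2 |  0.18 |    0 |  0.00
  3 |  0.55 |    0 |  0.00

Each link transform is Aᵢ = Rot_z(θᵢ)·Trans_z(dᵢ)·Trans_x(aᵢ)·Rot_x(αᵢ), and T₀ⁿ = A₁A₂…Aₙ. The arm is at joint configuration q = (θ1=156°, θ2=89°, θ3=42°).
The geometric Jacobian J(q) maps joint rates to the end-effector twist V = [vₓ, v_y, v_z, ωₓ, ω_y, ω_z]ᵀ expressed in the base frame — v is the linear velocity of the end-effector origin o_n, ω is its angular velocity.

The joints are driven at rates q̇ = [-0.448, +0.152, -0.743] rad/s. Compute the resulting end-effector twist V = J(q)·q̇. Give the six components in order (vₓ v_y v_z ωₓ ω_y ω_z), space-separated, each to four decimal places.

o_n = [-0.3264, -0.5061, 0.2700]
J₁: ẑ×o_n = [0.5061, -0.3264, 0.0000], ω = ẑ
J2: z=[0.0000, 0.0000, 1.0000] o=[-0.4111, 0.1830, 0.2700] → [0.6891, 0.0847, -0.0000, 0.0000, 0.0000, 1.0000]
J3: z=[0.0000, 0.0000, 1.0000] o=[-0.4872, 0.0199, 0.2700] → [0.5260, 0.1608, -0.0000, 0.0000, 0.0000, 1.0000]
V = J·q̇ = [-0.5128, 0.0396, 0.0000, 0.0000, 0.0000, -1.0390]

-0.5128 0.0396 0.0000 0.0000 0.0000 -1.0390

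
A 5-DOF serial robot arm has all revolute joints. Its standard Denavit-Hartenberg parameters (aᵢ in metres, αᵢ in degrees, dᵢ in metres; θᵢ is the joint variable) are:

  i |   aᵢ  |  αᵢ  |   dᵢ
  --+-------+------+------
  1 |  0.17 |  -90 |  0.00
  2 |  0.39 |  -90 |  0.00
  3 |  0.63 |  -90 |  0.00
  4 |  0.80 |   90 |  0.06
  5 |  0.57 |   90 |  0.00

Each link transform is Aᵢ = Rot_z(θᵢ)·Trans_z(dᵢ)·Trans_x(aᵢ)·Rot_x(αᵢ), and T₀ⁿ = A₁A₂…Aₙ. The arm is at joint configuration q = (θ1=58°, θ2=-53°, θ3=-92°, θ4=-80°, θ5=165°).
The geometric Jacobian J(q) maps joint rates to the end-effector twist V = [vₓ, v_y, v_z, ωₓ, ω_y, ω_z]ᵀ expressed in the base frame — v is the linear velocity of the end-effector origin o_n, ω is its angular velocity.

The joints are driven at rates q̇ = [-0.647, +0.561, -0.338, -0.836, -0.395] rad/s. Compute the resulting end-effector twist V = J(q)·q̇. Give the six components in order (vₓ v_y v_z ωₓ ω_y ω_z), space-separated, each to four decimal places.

o_n = [-0.1997, 0.9639, 0.3105]
J₁: ẑ×o_n = [-0.9639, -0.1997, 0.0000], ω = ẑ
J2: z=[-0.8480, 0.5299, 0.0000] o=[0.0901, 0.1442, 0.0000] → [0.1645, 0.2633, -0.5416, -0.8480, 0.5299, 0.0000]
J3: z=[0.4232, 0.6773, -0.6018] o=[0.2145, 0.3432, 0.3115] → [0.3729, 0.2497, 0.5432, 0.4232, 0.6773, -0.6018]
J4: z=[0.2891, 0.5286, 0.7981] o=[-0.3265, 0.6656, 0.2939] → [-0.2292, 0.0964, 0.0192, 0.2891, 0.5286, 0.7981]
J5: z=[0.9191, -0.3864, -0.0771] o=[-0.0950, 1.3020, -0.1362] → [-0.1987, -0.4025, -0.3513, 0.9191, -0.3864, -0.0771]
V = J·q̇ = [0.8600, 0.2710, -0.3647, -1.2236, -0.2209, -1.0804]

0.8600 0.2710 -0.3647 -1.2236 -0.2209 -1.0804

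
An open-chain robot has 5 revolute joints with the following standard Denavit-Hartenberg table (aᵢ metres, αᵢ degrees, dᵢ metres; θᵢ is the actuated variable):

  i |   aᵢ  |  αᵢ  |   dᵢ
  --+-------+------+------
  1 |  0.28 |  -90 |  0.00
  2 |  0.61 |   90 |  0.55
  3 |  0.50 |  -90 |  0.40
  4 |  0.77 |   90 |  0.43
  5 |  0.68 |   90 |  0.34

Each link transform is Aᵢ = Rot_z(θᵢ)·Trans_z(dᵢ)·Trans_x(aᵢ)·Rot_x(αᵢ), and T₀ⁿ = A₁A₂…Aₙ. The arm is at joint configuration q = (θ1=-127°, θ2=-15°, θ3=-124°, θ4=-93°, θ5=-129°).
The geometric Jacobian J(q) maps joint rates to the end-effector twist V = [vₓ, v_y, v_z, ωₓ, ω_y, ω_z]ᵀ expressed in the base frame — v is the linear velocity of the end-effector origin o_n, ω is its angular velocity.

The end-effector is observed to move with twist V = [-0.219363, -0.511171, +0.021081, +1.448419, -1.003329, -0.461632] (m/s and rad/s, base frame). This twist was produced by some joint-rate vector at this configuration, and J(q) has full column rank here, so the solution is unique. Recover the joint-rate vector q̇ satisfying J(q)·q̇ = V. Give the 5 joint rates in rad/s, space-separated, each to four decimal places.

o_n = [0.0723, -0.7131, 0.8153]
J₁: ẑ×o_n = [0.7131, 0.0723, -0.0000], ω = ẑ
J2: z=[0.7986, -0.6018, 0.0000] o=[-0.1685, -0.2236, 0.0000] → [-0.4906, -0.6511, -0.2460, 0.7986, -0.6018, 0.0000]
J3: z=[0.1558, 0.2067, 0.9659] o=[-0.0839, -1.0252, 0.1579] → [-0.1656, 0.0484, 0.0163, 0.1558, 0.2067, 0.9659]
J4: z=[-0.9285, -0.3030, 0.2146] o=[-0.1901, -0.4774, 0.4719] → [-0.0535, 0.3751, 0.2984, -0.9285, -0.3030, 0.2146]
J5: z=[0.3284, -0.9398, 0.0940] o=[-0.4560, -0.4862, 1.3127] → [0.4889, 0.2130, 0.4219, 0.3284, -0.9398, 0.0940]
q̇ = J⁺·V = [-0.5050, 0.6430, 0.1070, -0.6720, 0.8960]

-0.5050 0.6430 0.1070 -0.6720 0.8960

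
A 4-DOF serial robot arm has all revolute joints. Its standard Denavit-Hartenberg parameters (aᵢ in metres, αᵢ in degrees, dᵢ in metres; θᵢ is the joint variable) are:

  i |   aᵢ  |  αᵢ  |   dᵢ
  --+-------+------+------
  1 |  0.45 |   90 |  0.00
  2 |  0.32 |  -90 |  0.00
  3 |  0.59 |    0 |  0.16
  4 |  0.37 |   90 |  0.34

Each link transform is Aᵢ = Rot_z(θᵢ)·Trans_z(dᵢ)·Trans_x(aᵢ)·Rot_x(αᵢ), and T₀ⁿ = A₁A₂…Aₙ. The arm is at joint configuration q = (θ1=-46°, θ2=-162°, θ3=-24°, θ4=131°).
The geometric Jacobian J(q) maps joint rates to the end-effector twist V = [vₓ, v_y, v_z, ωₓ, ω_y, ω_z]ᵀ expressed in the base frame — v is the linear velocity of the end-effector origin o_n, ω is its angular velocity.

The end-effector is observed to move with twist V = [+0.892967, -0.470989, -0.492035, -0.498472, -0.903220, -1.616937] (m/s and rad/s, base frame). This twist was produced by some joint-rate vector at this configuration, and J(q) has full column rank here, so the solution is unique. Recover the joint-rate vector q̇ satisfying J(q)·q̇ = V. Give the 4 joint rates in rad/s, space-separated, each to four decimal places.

o_n = [0.0058, 0.1579, -0.7075]
J₁: ẑ×o_n = [-0.1579, 0.0058, 0.0000], ω = ẑ
J2: z=[-0.7193, -0.6947, 0.0000] o=[0.3126, -0.3237, 0.0000] → [0.4915, -0.5090, -0.5596, -0.7193, -0.6947, 0.0000]
J3: z=[0.2147, -0.2223, -0.9511] o=[0.1012, -0.1048, -0.0989] → [0.3851, 0.2214, 0.0352, 0.2147, -0.2223, -0.9511]
J4: z=[0.2147, -0.2223, -0.9511] o=[-0.3932, 0.0617, -0.4176] → [0.1559, -0.3172, 0.1093, 0.2147, -0.2223, -0.9511]
q̇ = J⁺·V = [-0.6830, 0.9860, 0.6430, 0.3390]

-0.6830 0.9860 0.6430 0.3390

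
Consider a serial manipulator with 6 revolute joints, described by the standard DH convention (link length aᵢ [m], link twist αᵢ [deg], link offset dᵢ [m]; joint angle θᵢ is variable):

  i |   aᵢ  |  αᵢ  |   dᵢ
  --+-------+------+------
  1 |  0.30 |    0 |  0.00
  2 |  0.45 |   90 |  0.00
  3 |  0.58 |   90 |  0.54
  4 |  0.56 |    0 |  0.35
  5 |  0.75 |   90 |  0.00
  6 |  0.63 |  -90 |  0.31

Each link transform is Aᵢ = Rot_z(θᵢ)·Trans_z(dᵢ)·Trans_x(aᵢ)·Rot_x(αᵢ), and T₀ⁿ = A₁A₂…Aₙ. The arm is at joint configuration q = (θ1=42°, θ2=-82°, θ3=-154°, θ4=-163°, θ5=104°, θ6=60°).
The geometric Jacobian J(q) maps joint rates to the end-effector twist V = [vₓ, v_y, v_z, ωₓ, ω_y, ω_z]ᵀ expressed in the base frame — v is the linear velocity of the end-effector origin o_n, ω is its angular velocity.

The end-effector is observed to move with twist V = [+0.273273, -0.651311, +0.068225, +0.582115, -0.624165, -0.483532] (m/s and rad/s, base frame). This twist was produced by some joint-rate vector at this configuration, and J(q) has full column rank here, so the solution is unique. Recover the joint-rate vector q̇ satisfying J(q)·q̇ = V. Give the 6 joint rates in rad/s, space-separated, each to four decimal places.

-0.8610 0.1590 0.6190 -0.0660 -0.1090 1.0000

o_n = [0.4891, 0.8863, 0.6615]
J₁: ẑ×o_n = [-0.8863, 0.4891, 0.0000], ω = ẑ
J2: z=[0.0000, 0.0000, 1.0000] o=[0.2229, 0.2007, 0.0000] → [-0.6856, 0.2662, 0.0000, 0.0000, 0.0000, 1.0000]
J3: z=[-0.6428, -0.7660, 0.0000] o=[0.5677, -0.0885, 0.0000] → [-0.5067, 0.4252, -0.6867, -0.6428, -0.7660, 0.0000]
J4: z=[-0.3358, 0.2818, 0.8988] o=[-0.1788, -0.1671, -0.2543] → [-0.6887, 0.9078, -0.5419, -0.3358, 0.2818, 0.8988]
J5: z=[-0.3358, 0.2818, 0.8988] o=[0.1776, -0.2524, 0.2951] → [-0.9202, 0.4030, -0.4702, -0.3358, 0.2818, 0.8988]
J6: z=[0.9212, -0.1007, 0.3758] o=[0.3249, 0.4632, 0.1258] → [-0.2129, -0.4318, 0.4063, 0.9212, -0.1007, 0.3758]
q̇ = J⁺·V = [-0.8610, 0.1590, 0.6190, -0.0660, -0.1090, 1.0000]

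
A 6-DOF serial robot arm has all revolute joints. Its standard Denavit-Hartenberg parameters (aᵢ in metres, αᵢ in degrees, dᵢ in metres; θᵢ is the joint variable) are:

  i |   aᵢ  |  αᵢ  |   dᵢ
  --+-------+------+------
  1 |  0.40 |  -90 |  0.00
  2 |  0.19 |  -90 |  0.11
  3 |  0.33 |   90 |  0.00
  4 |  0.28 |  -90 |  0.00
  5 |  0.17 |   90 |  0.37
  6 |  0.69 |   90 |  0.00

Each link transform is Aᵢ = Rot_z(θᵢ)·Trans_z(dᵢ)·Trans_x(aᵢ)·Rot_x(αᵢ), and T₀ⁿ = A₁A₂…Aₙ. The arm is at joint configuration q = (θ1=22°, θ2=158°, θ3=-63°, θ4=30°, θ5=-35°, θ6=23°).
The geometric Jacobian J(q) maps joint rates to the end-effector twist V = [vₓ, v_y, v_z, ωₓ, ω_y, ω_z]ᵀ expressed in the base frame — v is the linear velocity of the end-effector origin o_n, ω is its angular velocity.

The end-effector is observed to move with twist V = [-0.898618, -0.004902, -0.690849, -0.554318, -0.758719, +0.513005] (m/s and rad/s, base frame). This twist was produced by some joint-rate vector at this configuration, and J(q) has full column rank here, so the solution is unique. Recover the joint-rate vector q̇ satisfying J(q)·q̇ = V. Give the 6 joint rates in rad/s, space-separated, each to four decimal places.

o_n = [-0.5106, 0.9302, 0.8920]
J₁: ẑ×o_n = [-0.9302, -0.5106, 0.0000], ω = ẑ
J2: z=[-0.3746, 0.9272, 0.0000] o=[0.3709, 0.1498, 0.0000] → [0.8270, 0.3341, 0.5249, -0.3746, 0.9272, 0.0000]
J3: z=[-0.3473, -0.1403, 0.9272] o=[0.1663, 0.1858, -0.0712] → [-0.8253, -0.2931, -0.3535, -0.3473, -0.1403, 0.9272]
J4: z=[0.5959, 0.7304, 0.3338] o=[-0.0726, 0.4064, -0.1273] → [0.5697, -0.7536, 0.6320, 0.5959, 0.7304, 0.3338]
J5: z=[0.0612, -0.4558, 0.8880] o=[-0.2968, 0.5489, -0.0387] → [-0.7628, -0.2468, -0.0741, 0.0612, -0.4558, 0.8880]
J6: z=[0.9474, 0.3065, 0.0920] o=[-0.3276, 0.5223, 0.3664] → [0.1236, -0.5148, 0.4425, 0.9474, 0.3065, 0.0920]
q̇ = J⁺·V = [-0.1880, -0.4490, 0.5650, 0.0440, 0.2450, -0.5990]

-0.1880 -0.4490 0.5650 0.0440 0.2450 -0.5990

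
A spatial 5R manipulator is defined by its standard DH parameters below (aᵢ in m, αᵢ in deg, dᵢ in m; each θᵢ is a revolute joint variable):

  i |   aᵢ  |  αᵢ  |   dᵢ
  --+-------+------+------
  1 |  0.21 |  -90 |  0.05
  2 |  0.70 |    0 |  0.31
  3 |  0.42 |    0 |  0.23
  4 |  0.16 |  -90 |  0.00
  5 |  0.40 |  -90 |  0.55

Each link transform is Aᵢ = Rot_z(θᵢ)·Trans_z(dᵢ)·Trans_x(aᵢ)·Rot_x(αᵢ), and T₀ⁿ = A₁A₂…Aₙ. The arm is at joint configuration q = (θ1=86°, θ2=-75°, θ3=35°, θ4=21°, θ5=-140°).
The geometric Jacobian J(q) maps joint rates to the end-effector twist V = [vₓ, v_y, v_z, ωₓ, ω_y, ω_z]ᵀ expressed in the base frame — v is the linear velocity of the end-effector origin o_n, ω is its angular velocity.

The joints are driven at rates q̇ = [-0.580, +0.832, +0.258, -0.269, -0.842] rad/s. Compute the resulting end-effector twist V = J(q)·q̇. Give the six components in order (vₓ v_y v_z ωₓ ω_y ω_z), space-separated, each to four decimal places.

o_n = [-0.7426, 0.8073, 0.4284]
J₁: ẑ×o_n = [-0.8073, -0.7426, 0.0000], ω = ẑ
J2: z=[-0.9976, 0.0698, 0.0000] o=[0.0146, 0.2095, 0.0500] → [0.0264, 0.3775, -0.5435, -0.9976, 0.0698, 0.0000]
J3: z=[-0.9976, 0.0698, 0.0000] o=[-0.2820, 0.4118, 0.7261] → [-0.0208, -0.2970, -0.3624, -0.9976, 0.0698, 0.0000]
J4: z=[-0.9976, 0.0698, 0.0000] o=[-0.4890, 0.7488, 0.9961] → [-0.0396, -0.5663, -0.0406, -0.9976, 0.0698, 0.0000]
J5: z=[0.0227, 0.3248, -0.9455] o=[-0.4784, 0.8998, 1.0482] → [-0.2887, 0.2639, 0.0837, 0.0227, 0.3248, -0.9455]
V = J·q̇ = [0.7386, 0.5983, -0.6053, -0.8381, -0.2162, 0.2161]

0.7386 0.5983 -0.6053 -0.8381 -0.2162 0.2161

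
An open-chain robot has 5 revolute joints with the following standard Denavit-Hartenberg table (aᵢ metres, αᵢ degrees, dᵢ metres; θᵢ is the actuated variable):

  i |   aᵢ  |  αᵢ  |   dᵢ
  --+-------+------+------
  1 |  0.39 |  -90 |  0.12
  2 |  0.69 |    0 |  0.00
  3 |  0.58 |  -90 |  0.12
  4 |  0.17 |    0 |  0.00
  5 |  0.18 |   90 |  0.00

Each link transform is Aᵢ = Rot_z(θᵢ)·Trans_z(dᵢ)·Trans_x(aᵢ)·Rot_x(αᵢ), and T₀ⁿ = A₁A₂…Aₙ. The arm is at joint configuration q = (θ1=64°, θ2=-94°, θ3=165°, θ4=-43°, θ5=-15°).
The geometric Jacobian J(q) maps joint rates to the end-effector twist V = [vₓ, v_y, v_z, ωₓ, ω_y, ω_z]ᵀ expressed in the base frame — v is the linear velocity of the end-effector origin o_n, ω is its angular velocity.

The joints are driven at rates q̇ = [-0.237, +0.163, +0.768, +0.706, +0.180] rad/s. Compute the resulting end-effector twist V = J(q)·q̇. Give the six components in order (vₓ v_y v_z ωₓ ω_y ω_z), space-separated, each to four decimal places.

o_n = [-0.0853, 0.7116, 0.0522]
J₁: ẑ×o_n = [-0.7116, -0.0853, 0.0000], ω = ẑ
J2: z=[-0.8988, 0.4384, 0.0000] o=[0.1710, 0.3505, 0.1200] → [-0.0297, -0.0610, -0.2122, -0.8988, 0.4384, 0.0000]
J3: z=[-0.8988, 0.4384, 0.0000] o=[0.1499, 0.3073, 0.8083] → [-0.3315, -0.6796, -0.2604, -0.8988, 0.4384, 0.0000]
J4: z=[-0.4145, -0.8498, -0.3256] o=[0.1248, 0.5296, 0.2599] → [0.2358, -0.0177, -0.2540, -0.4145, -0.8498, -0.3256]
J5: z=[-0.4145, -0.8498, -0.3256] o=[0.0383, 0.6168, 0.1424] → [0.1075, 0.0029, -0.1443, -0.4145, -0.8498, -0.3256]
V = J·q̇ = [0.0951, -0.5237, -0.4398, -1.2040, -0.3448, -0.5255]

0.0951 -0.5237 -0.4398 -1.2040 -0.3448 -0.5255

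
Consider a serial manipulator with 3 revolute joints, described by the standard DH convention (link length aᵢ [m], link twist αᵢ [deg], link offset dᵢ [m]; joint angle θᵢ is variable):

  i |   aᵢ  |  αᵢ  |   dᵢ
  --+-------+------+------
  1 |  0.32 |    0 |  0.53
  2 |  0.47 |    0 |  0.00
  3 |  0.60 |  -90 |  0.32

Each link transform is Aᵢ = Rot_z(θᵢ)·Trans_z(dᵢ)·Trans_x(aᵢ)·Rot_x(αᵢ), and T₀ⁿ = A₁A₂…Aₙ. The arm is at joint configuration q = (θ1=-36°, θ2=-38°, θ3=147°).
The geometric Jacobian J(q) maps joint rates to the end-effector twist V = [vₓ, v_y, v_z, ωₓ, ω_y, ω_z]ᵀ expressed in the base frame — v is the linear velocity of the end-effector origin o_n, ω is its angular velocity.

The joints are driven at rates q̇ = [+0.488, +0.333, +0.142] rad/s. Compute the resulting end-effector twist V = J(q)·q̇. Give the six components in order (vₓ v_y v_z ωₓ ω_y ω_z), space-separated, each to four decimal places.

o_n = [0.5639, -0.0661, 0.8500]
J₁: ẑ×o_n = [0.0661, 0.5639, -0.0000], ω = ẑ
J2: z=[0.0000, 0.0000, 1.0000] o=[0.2589, -0.1881, 0.5300] → [-0.1220, 0.3050, 0.0000, 0.0000, 0.0000, 1.0000]
J3: z=[0.0000, 0.0000, 1.0000] o=[0.3884, -0.6399, 0.5300] → [-0.5738, 0.1754, 0.0000, 0.0000, 0.0000, 1.0000]
V = J·q̇ = [-0.0898, 0.4016, 0.0000, 0.0000, 0.0000, 0.9630]

-0.0898 0.4016 0.0000 0.0000 0.0000 0.9630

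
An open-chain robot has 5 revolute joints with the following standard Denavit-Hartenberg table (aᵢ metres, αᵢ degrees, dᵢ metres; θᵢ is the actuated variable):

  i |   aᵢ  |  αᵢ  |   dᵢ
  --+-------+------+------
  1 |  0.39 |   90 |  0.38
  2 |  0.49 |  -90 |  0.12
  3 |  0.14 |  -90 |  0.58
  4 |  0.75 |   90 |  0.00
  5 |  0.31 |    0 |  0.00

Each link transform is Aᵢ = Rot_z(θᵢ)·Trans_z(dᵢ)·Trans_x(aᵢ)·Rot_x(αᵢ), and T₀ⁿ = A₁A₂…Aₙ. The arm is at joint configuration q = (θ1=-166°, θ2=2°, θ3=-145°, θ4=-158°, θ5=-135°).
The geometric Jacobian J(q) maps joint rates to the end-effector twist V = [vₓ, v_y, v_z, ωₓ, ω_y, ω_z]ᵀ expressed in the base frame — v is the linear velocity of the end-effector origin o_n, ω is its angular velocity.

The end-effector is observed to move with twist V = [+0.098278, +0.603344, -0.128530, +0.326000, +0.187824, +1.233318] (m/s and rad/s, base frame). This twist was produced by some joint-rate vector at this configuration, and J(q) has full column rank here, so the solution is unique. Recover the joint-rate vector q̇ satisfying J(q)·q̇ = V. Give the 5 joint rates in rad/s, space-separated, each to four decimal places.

-0.4670 -0.0130 0.9340 -0.0780 -0.8390

o_n = [-0.9217, -0.4994, 1.1811]
J₁: ẑ×o_n = [0.4994, -0.9217, 0.0000], ω = ẑ
J2: z=[-0.2419, 0.9703, 0.0000] o=[-0.3784, -0.0943, 0.3800] → [0.7773, 0.1938, 0.6252, -0.2419, 0.9703, 0.0000]
J3: z=[0.0339, 0.0084, 0.9994] o=[-0.8826, -0.0964, 0.3971] → [0.4094, -0.0657, -0.0133, 0.0339, 0.0084, 0.9994]
J4: z=[-0.7544, 0.6561, 0.0200] o=[-0.7712, 0.0142, 0.9727] → [0.1470, 0.1542, 0.4862, -0.7544, 0.6561, 0.0200]
J5: z=[-0.2770, -0.2905, -0.9159] o=[-1.2175, -0.5082, 1.2734] → [0.0349, -0.2965, 0.0835, -0.2770, -0.2905, -0.9159]
q̇ = J⁺·V = [-0.4670, -0.0130, 0.9340, -0.0780, -0.8390]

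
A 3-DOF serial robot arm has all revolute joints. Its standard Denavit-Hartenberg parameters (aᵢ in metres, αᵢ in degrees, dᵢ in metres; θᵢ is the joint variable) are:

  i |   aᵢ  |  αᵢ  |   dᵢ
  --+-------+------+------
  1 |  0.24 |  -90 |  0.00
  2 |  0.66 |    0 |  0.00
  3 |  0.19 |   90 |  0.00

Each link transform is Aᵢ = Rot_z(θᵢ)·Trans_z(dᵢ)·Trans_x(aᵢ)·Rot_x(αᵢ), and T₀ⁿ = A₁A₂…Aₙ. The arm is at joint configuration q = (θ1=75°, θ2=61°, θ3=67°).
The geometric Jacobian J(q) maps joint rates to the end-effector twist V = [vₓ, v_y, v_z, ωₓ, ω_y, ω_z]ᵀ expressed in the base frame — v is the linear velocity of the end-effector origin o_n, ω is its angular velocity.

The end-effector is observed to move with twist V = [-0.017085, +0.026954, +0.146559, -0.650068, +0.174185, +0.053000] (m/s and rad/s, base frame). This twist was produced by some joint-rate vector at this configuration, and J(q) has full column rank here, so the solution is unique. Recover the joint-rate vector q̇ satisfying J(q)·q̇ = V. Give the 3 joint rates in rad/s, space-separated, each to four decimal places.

o_n = [0.1147, 0.4279, -0.7270]
J₁: ẑ×o_n = [-0.4279, 0.1147, 0.0000], ω = ẑ
J2: z=[-0.9659, 0.2588, 0.0000] o=[0.0621, 0.2318, 0.0000] → [-0.1882, -0.7022, -0.2030, -0.9659, 0.2588, 0.0000]
J3: z=[-0.9659, 0.2588, 0.0000] o=[0.1449, 0.5409, -0.5772] → [-0.0388, -0.1446, 0.1170, -0.9659, 0.2588, 0.0000]
q̇ = J⁺·V = [0.0530, -0.2120, 0.8850]

0.0530 -0.2120 0.8850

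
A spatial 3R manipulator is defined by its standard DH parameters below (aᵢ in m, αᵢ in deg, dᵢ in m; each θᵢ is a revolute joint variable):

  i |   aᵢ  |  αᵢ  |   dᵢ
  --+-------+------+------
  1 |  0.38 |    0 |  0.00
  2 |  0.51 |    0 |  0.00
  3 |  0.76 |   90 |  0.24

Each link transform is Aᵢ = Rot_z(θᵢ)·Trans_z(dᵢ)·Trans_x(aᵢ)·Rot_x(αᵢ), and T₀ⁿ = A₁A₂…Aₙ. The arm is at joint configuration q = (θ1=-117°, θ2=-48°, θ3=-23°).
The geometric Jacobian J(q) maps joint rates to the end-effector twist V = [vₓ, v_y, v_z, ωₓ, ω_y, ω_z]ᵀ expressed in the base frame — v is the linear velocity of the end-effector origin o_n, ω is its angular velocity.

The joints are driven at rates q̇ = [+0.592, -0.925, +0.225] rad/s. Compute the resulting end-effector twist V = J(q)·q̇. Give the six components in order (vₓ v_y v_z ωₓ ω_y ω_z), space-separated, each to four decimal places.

o_n = [-1.4177, -0.3648, 0.2400]
J₁: ẑ×o_n = [0.3648, -1.4177, 0.0000], ω = ẑ
J2: z=[0.0000, 0.0000, 1.0000] o=[-0.1725, -0.3386, 0.0000] → [0.0262, -1.2452, 0.0000, 0.0000, 0.0000, 1.0000]
J3: z=[0.0000, 0.0000, 1.0000] o=[-0.6651, -0.4706, 0.0000] → [-0.1058, -0.7526, 0.0000, 0.0000, 0.0000, 1.0000]
V = J·q̇ = [0.1679, 0.1432, 0.0000, 0.0000, 0.0000, -0.1080]

0.1679 0.1432 0.0000 0.0000 0.0000 -0.1080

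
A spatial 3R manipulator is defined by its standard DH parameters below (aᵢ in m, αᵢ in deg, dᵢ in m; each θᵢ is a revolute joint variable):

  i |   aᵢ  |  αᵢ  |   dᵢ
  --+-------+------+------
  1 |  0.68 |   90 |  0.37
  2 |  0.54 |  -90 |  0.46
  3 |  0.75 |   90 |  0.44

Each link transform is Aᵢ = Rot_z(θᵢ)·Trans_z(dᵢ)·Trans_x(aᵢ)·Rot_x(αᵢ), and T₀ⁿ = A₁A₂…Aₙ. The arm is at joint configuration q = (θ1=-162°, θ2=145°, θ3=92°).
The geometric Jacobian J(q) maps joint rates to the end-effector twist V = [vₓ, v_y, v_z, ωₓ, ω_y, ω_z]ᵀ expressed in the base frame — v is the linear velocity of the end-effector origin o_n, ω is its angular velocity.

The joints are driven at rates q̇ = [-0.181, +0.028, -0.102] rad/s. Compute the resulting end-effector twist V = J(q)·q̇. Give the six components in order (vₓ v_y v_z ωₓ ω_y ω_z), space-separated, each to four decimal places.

0.0084 0.0012 0.0250 -0.0643 0.0086 -0.0974

o_n = [0.0831, -0.2775, 0.3043]
J₁: ẑ×o_n = [0.2775, 0.0831, -0.0000], ω = ẑ
J2: z=[-0.3090, 0.9511, 0.0000] o=[-0.6467, -0.2101, 0.3700] → [-0.0625, -0.0203, -0.6733, -0.3090, 0.9511, 0.0000]
J3: z=[0.5455, 0.1772, -0.8192] o=[-0.3682, 0.3640, 0.6797] → [-0.5920, -0.1648, -0.4299, 0.5455, 0.1772, -0.8192]
V = J·q̇ = [0.0084, 0.0012, 0.0250, -0.0643, 0.0086, -0.0974]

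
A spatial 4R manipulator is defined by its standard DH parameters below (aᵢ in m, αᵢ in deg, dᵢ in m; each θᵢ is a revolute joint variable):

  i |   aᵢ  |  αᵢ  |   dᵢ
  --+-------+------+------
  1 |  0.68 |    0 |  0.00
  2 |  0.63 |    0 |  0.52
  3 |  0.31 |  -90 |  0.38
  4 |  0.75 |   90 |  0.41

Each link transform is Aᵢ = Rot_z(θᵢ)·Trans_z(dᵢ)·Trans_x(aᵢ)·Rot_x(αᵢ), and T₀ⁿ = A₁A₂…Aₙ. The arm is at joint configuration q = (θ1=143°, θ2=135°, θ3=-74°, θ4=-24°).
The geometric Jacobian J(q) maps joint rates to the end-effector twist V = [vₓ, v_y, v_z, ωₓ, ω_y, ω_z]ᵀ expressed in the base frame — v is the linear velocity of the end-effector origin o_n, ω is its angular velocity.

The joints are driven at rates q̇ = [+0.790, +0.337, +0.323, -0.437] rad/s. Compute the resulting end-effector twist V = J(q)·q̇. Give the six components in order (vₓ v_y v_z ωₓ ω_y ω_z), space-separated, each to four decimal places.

1.6316 -1.3524 0.2994 -0.1777 0.3992 1.4500

o_n = [-1.1978, -0.9940, 1.2051]
J₁: ẑ×o_n = [0.9940, -1.1978, 0.0000], ω = ẑ
J2: z=[0.0000, 0.0000, 1.0000] o=[-0.5431, 0.4092, 0.0000] → [1.4032, -0.6547, 0.0000, 0.0000, 0.0000, 1.0000]
J3: z=[0.0000, 0.0000, 1.0000] o=[-0.4554, -0.2146, 0.5200] → [0.7793, -0.7424, 0.0000, 0.0000, 0.0000, 1.0000]
J4: z=[0.4067, -0.9135, 0.0000] o=[-0.7386, -0.3407, 0.9000] → [-0.2787, -0.1241, -0.6852, 0.4067, -0.9135, 0.0000]
V = J·q̇ = [1.6316, -1.3524, 0.2994, -0.1777, 0.3992, 1.4500]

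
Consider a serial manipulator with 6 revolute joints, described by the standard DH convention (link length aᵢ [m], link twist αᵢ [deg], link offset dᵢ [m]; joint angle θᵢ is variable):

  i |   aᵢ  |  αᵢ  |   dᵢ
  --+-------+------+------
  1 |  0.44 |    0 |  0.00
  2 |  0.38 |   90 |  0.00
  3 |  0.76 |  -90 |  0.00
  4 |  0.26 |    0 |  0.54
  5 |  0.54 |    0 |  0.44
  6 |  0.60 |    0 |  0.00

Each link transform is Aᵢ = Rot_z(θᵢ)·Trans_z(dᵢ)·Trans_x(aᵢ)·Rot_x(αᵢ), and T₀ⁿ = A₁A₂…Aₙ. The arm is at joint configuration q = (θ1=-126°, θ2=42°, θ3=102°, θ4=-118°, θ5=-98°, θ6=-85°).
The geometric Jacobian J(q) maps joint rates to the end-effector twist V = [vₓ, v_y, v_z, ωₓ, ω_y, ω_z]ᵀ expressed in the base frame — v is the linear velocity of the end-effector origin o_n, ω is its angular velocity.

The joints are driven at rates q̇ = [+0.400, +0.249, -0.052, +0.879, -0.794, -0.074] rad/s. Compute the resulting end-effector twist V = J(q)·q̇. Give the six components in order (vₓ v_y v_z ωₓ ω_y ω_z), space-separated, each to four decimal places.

-0.4827 0.2437 0.2208 0.0506 0.0161 0.6467

o_n = [0.2686, 0.3879, 0.2952]
J₁: ẑ×o_n = [-0.3879, 0.2686, 0.0000], ω = ẑ
J2: z=[0.0000, 0.0000, 1.0000] o=[-0.2586, -0.3560, 0.0000] → [-0.7438, 0.5273, 0.0000, 0.0000, 0.0000, 1.0000]
J3: z=[-0.9945, -0.1045, 0.0000] o=[-0.2189, -0.7339, 0.0000] → [-0.0309, 0.2936, -1.0646, -0.9945, -0.1045, 0.0000]
J4: z=[-0.1022, 0.9728, -0.2079] o=[-0.2354, -0.5767, 0.7434] → [-0.2355, -0.1506, -0.5890, -0.1022, 0.9728, -0.2079]
J5: z=[-0.1022, 0.9728, -0.2079] o=[-0.5163, -0.1007, 0.5117] → [-0.1091, -0.1853, -0.8135, -0.1022, 0.9728, -0.2079]
J6: z=[-0.1022, 0.9728, -0.2079] o=[-0.2361, 0.2702, -0.0071] → [0.3185, -0.0740, -0.5031, -0.1022, 0.9728, -0.2079]
V = J·q̇ = [-0.4827, 0.2437, 0.2208, 0.0506, 0.0161, 0.6467]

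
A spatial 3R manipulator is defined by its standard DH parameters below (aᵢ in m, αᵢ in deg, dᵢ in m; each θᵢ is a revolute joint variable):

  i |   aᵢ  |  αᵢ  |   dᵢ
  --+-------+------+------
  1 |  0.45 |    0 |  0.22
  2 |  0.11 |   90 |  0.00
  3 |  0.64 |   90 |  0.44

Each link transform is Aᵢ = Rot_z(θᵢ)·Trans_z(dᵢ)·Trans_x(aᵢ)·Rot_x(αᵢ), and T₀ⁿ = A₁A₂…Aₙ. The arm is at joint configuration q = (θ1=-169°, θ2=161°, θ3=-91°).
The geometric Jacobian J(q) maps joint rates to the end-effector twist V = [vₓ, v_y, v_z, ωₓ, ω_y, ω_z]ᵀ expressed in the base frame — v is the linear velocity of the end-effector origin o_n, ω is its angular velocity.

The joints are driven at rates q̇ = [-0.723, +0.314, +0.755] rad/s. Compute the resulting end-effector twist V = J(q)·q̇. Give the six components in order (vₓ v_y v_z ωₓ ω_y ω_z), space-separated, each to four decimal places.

0.2325 0.2372 -0.0084 -0.1051 -0.7477 -0.4090

o_n = [-0.4051, -0.5353, -0.4199]
J₁: ẑ×o_n = [0.5353, -0.4051, 0.0000], ω = ẑ
J2: z=[0.0000, 0.0000, 1.0000] o=[-0.4417, -0.0859, 0.2200] → [0.4495, 0.0366, -0.0000, 0.0000, 0.0000, 1.0000]
J3: z=[-0.1392, -0.9903, 0.0000] o=[-0.3328, -0.1012, 0.2200] → [0.6337, -0.0891, -0.0112, -0.1392, -0.9903, 0.0000]
V = J·q̇ = [0.2325, 0.2372, -0.0084, -0.1051, -0.7477, -0.4090]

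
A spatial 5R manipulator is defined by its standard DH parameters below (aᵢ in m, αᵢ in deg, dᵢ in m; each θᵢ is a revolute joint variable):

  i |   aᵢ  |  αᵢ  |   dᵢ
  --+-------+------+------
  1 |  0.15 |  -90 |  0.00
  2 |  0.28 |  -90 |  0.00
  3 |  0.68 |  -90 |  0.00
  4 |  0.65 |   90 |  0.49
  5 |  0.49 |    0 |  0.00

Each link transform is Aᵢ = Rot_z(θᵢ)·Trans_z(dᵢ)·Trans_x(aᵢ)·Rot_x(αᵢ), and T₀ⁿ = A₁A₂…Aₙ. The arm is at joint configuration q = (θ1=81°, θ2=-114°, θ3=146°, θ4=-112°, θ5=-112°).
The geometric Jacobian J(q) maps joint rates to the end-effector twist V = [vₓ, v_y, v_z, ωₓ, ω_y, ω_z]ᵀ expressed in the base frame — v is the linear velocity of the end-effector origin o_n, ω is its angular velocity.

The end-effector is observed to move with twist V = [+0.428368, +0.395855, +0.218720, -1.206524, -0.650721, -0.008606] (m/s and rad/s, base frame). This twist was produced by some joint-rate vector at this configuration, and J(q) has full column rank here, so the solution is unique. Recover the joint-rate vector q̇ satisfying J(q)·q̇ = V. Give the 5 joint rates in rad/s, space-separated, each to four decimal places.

0.1890 0.0270 -0.5470 0.7930 0.7820

o_n = [0.3452, 0.5626, 0.0308]
J₁: ẑ×o_n = [-0.5626, 0.3452, 0.0000], ω = ẑ
J2: z=[-0.9877, 0.1564, 0.0000] o=[0.0235, 0.1482, 0.0000] → [0.0048, 0.0304, -0.4597, -0.9877, 0.1564, 0.0000]
J3: z=[0.1429, 0.9023, 0.4067] o=[0.0056, 0.0357, 0.2558] → [-0.4173, 0.1703, -0.2311, 0.1429, 0.9023, 0.4067]
J4: z=[-0.7833, 0.3543, -0.5108] o=[0.4171, 0.2027, -0.2592] → [0.2866, 0.2639, -0.2565, -0.7833, 0.3543, -0.5108]
J5: z=[-0.6145, -0.5657, 0.5498] o=[-0.0279, 0.8603, -0.0800] → [0.1010, 0.2732, 0.3940, -0.6145, -0.5657, 0.5498]
q̇ = J⁺·V = [0.1890, 0.0270, -0.5470, 0.7930, 0.7820]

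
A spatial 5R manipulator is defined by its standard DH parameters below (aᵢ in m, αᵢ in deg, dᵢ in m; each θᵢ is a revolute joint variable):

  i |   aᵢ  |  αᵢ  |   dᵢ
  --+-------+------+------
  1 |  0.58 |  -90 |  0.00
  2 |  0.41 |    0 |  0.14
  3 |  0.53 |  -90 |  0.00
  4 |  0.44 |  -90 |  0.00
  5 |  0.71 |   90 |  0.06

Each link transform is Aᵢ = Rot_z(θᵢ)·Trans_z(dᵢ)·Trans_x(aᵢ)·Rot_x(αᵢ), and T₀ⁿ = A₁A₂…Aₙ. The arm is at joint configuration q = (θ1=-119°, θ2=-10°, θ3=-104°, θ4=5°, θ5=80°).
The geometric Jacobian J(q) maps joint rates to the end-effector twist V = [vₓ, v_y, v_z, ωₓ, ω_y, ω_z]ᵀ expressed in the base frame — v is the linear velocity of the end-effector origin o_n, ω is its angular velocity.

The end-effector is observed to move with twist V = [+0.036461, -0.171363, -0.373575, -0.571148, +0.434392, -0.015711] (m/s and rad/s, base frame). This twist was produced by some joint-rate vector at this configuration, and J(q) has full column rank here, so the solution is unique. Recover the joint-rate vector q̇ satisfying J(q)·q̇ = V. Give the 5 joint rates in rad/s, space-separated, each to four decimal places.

o_n = [0.0741, 0.0695, 0.7788]
J₁: ẑ×o_n = [-0.0695, 0.0741, 0.0000], ω = ẑ
J2: z=[0.8746, -0.4848, 0.0000] o=[-0.2812, -0.5073, 0.0000] → [-0.3776, -0.6812, 0.6767, 0.8746, -0.4848, 0.0000]
J3: z=[0.8746, -0.4848, 0.0000] o=[-0.3545, -0.9283, 0.0712] → [-0.3431, -0.6189, 1.0804, 0.8746, -0.4848, 0.0000]
J4: z=[-0.4429, -0.7990, 0.4067] o=[-0.2500, -0.7398, 0.5554] → [-0.5077, 0.2308, -0.0995, -0.4429, -0.7990, 0.4067]
J5: z=[-0.8885, 0.4520, -0.0796] o=[-0.1971, -0.5652, 0.9558] → [-0.0294, -0.1788, -0.6865, -0.8885, 0.4520, -0.0796]
q̇ = J⁺·V = [0.1020, -0.2130, 0.2530, -0.1420, 0.7530]

0.1020 -0.2130 0.2530 -0.1420 0.7530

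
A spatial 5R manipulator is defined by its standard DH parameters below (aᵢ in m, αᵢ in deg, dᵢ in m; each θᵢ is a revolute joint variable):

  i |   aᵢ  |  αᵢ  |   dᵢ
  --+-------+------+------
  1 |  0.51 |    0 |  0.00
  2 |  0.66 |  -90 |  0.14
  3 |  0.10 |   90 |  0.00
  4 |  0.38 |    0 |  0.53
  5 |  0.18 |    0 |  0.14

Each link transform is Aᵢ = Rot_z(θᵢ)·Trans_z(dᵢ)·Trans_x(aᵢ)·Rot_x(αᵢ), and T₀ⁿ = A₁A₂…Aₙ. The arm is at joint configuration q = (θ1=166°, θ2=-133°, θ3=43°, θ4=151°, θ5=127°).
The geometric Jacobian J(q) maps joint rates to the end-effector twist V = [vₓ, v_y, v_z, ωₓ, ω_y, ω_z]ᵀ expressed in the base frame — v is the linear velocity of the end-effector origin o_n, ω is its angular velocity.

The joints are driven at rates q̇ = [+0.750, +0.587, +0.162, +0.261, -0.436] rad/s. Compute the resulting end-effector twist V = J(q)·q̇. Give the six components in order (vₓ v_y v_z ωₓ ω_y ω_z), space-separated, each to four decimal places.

-0.7154 0.6546 0.0046 -0.1883 0.0709 1.2090

o_n = [0.3115, 0.6541, 0.7714]
J₁: ẑ×o_n = [-0.6541, 0.3115, 0.0000], ω = ẑ
J2: z=[0.0000, 0.0000, 1.0000] o=[-0.4949, 0.1234, 0.0000] → [-0.5308, 0.8063, 0.0000, 0.0000, 0.0000, 1.0000]
J3: z=[-0.5446, 0.8387, 0.0000] o=[0.0587, 0.4828, 0.1400] → [0.5295, 0.3439, -0.3053, -0.5446, 0.8387, 0.0000]
J4: z=[0.5720, 0.3714, 0.7314] o=[0.1200, 0.5227, 0.0718] → [0.1637, -0.2601, 0.0041, 0.5720, 0.3714, 0.7314]
J5: z=[0.5720, 0.3714, 0.7314] o=[0.1190, 0.7417, 0.6861] → [0.0957, 0.0920, -0.1216, 0.5720, 0.3714, 0.7314]
V = J·q̇ = [-0.7154, 0.6546, 0.0046, -0.1883, 0.0709, 1.2090]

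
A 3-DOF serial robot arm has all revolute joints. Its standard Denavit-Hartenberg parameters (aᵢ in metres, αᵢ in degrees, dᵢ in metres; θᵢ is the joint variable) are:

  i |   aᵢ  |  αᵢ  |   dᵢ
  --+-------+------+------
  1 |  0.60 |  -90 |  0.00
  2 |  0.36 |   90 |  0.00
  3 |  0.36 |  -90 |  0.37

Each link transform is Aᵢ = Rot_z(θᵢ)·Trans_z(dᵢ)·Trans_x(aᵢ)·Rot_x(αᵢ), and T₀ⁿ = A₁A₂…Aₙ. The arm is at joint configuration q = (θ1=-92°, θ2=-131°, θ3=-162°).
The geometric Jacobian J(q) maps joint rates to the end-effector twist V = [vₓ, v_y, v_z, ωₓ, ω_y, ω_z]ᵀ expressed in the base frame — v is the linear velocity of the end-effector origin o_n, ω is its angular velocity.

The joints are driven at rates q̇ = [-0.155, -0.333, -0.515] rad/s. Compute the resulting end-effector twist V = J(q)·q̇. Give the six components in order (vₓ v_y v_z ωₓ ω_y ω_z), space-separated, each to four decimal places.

o_n = [-0.1220, -0.3051, -0.2294]
J₁: ẑ×o_n = [0.3051, -0.1220, 0.0000], ω = ẑ
J2: z=[0.9994, -0.0349, 0.0000] o=[-0.0209, -0.5996, 0.0000] → [0.0080, 0.2293, 0.2908, 0.9994, -0.0349, 0.0000]
J3: z=[0.0263, 0.7542, -0.6561] o=[-0.0127, -0.3636, 0.2717] → [-0.3396, 0.0849, 0.0840, 0.0263, 0.7542, -0.6561]
V = J·q̇ = [0.1249, -0.1012, -0.1401, -0.3464, -0.3768, 0.1829]

0.1249 -0.1012 -0.1401 -0.3464 -0.3768 0.1829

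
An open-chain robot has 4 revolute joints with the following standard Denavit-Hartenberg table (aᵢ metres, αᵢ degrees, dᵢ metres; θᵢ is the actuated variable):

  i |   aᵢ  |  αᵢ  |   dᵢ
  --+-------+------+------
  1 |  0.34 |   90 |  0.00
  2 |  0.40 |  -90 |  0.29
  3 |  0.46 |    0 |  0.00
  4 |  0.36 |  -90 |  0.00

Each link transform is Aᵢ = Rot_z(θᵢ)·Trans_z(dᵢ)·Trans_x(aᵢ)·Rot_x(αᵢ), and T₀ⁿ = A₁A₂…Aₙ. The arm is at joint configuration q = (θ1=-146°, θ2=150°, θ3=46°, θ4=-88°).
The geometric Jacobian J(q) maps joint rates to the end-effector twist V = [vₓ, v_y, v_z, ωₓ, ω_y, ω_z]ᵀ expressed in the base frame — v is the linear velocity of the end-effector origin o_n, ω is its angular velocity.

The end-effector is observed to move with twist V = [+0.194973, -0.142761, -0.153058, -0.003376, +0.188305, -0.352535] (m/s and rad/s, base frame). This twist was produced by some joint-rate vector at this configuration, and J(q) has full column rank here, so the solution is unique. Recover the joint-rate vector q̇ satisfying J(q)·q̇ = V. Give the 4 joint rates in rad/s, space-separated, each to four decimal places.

o_n = [0.3150, 0.4537, 0.4935]
J₁: ẑ×o_n = [-0.4537, 0.3150, 0.0000], ω = ẑ
J2: z=[-0.5592, 0.8290, 0.0000] o=[-0.2819, -0.1901, 0.0000] → [0.4092, 0.2760, -0.8548, -0.5592, 0.8290, 0.0000]
J3: z=[0.4145, 0.2796, -0.8660] o=[-0.1569, 0.2440, 0.2000] → [0.2637, -0.5303, -0.0450, 0.4145, 0.2796, -0.8660]
J4: z=[0.4145, 0.2796, -0.8660] o=[0.2576, 0.1244, 0.3598] → [0.3226, -0.1051, 0.1204, 0.4145, 0.2796, -0.8660]
q̇ = J⁺·V = [-0.1750, 0.1580, 0.2580, -0.0530]

-0.1750 0.1580 0.2580 -0.0530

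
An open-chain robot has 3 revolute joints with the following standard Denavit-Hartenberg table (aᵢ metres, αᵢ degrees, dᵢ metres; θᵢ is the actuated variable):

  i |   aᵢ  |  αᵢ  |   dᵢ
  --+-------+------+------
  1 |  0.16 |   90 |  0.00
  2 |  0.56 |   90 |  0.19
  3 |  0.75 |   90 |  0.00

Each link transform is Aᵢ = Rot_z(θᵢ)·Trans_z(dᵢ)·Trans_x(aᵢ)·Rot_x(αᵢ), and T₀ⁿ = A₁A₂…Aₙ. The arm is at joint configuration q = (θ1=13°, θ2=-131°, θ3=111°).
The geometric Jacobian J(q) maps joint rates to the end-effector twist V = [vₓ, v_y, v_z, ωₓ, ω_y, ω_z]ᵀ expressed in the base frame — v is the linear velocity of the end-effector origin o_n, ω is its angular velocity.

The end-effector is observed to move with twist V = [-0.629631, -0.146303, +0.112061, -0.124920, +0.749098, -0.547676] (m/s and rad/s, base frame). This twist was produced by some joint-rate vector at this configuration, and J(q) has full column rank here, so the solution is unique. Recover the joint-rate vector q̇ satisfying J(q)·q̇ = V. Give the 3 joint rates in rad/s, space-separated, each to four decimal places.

o_n = [0.1700, -0.8744, -0.2198]
J₁: ẑ×o_n = [0.8744, 0.1700, -0.0000], ω = ẑ
J2: z=[0.2250, -0.9744, 0.0000] o=[0.1559, 0.0360, 0.0000] → [0.2142, 0.0494, -0.1911, 0.2250, -0.9744, 0.0000]
J3: z=[-0.7354, -0.1698, 0.6561] o=[-0.1593, -0.2318, -0.4226] → [0.3871, 0.3652, 0.5284, -0.7354, -0.1698, 0.6561]
q̇ = J⁺·V = [-0.5070, -0.7580, -0.0620]

-0.5070 -0.7580 -0.0620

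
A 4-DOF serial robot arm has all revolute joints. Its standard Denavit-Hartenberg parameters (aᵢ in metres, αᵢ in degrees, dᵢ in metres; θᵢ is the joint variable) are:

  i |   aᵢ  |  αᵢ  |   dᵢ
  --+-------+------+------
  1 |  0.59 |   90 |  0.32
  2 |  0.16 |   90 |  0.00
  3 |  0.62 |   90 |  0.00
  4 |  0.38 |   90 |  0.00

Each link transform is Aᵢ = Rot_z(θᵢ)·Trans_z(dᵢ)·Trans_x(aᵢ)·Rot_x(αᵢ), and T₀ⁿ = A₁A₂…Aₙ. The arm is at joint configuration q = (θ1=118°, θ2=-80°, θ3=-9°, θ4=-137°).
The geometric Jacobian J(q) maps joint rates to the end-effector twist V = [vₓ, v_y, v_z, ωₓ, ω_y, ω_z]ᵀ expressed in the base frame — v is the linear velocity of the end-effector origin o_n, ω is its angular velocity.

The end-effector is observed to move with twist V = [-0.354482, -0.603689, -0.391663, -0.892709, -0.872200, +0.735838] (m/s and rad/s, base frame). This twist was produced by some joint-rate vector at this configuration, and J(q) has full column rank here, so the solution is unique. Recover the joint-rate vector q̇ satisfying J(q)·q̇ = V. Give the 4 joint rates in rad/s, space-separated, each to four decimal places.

0.7550 -0.9320 0.3490 0.2690

o_n = [-0.4846, 0.7975, -0.1253]
J₁: ẑ×o_n = [-0.7975, -0.4846, 0.0000], ω = ẑ
J2: z=[0.8829, 0.4695, 0.0000] o=[-0.2770, 0.5209, 0.3200] → [-0.2091, 0.3932, 0.3417, 0.8829, 0.4695, 0.0000]
J3: z=[0.4623, -0.8695, -0.1736] o=[-0.2900, 0.5455, 0.1624] → [0.2940, 0.1668, -0.0527, 0.4623, -0.8695, -0.1736]
J4: z=[-0.8593, -0.4877, 0.1541] o=[-0.4256, 0.5938, -0.4406] → [-0.1852, 0.2619, -0.2038, -0.8593, -0.4877, 0.1541]
q̇ = J⁺·V = [0.7550, -0.9320, 0.3490, 0.2690]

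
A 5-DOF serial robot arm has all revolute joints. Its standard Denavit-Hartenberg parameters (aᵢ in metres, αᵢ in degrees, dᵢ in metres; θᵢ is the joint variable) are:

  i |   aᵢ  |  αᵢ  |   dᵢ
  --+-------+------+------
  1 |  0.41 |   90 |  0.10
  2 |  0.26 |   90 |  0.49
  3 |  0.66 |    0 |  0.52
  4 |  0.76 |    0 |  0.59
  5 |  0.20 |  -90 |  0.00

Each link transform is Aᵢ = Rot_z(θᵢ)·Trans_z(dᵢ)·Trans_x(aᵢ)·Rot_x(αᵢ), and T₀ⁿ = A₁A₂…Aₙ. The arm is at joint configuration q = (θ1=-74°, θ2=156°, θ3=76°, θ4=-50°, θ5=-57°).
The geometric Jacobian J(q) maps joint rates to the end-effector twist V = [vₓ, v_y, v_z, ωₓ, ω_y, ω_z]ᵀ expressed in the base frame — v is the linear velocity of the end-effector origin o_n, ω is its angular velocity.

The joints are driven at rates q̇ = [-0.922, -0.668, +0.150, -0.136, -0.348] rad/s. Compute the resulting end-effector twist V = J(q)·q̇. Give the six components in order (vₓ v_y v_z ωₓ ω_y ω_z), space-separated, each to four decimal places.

0.2614 0.1867 0.4210 0.6047 0.3147 -1.2271

o_n = [-1.3912, -0.0842, 1.6323]
J₁: ẑ×o_n = [0.0842, -1.3912, 0.0000], ω = ẑ
J2: z=[-0.9613, -0.2756, 0.0000] o=[0.1130, -0.3941, 0.1000] → [-0.4224, 1.4729, -0.7125, -0.9613, -0.2756, 0.0000]
J3: z=[0.1121, -0.3910, 0.9135] o=[-0.4235, -0.3009, 0.2058] → [-0.7557, -1.0440, -0.3541, 0.1121, -0.3910, 0.9135]
J4: z=[0.1121, -0.3910, 0.9135] o=[-1.0210, -0.5405, 0.7457] → [-0.7635, -0.4376, -0.0936, 0.1121, -0.3910, 0.9135]
J5: z=[0.1121, -0.3910, 0.9135] o=[-1.4471, -0.2631, 1.5626] → [-0.1907, 0.0432, 0.0419, 0.1121, -0.3910, 0.9135]
V = J·q̇ = [0.2614, 0.1867, 0.4210, 0.6047, 0.3147, -1.2271]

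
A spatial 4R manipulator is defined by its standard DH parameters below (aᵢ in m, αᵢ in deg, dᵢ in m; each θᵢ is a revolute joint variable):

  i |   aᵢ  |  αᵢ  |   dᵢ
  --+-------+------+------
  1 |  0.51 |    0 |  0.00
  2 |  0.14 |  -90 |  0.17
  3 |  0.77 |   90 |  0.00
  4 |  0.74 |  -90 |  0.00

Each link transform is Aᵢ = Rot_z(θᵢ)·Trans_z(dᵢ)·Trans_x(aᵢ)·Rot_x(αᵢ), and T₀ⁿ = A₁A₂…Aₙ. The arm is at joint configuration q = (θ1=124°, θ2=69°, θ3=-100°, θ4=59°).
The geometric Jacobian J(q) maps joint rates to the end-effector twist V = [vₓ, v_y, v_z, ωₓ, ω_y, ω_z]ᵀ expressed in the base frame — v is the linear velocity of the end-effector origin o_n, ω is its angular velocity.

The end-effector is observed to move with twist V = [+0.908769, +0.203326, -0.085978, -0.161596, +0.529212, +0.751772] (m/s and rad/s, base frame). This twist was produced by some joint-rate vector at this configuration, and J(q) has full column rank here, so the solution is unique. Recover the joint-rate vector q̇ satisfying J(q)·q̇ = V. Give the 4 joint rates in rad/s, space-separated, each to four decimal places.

0.3600 0.3850 -0.5520 -0.0390

o_n = [-0.0841, -0.1818, 1.3036]
J₁: ẑ×o_n = [0.1818, -0.0841, 0.0000], ω = ẑ
J2: z=[0.0000, 0.0000, 1.0000] o=[-0.2852, 0.4228, 0.0000] → [0.6046, 0.2010, -0.0000, 0.0000, 0.0000, 1.0000]
J3: z=[0.2250, -0.9744, 0.0000] o=[-0.4216, 0.3913, 0.1700] → [-1.1046, -0.2550, 0.1999, 0.2250, -0.9744, 0.0000]
J4: z=[0.9596, 0.2215, -0.1736] o=[-0.2913, 0.4214, 0.9283] → [-0.0216, -0.3961, -0.6247, 0.9596, 0.2215, -0.1736]
q̇ = J⁺·V = [0.3600, 0.3850, -0.5520, -0.0390]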